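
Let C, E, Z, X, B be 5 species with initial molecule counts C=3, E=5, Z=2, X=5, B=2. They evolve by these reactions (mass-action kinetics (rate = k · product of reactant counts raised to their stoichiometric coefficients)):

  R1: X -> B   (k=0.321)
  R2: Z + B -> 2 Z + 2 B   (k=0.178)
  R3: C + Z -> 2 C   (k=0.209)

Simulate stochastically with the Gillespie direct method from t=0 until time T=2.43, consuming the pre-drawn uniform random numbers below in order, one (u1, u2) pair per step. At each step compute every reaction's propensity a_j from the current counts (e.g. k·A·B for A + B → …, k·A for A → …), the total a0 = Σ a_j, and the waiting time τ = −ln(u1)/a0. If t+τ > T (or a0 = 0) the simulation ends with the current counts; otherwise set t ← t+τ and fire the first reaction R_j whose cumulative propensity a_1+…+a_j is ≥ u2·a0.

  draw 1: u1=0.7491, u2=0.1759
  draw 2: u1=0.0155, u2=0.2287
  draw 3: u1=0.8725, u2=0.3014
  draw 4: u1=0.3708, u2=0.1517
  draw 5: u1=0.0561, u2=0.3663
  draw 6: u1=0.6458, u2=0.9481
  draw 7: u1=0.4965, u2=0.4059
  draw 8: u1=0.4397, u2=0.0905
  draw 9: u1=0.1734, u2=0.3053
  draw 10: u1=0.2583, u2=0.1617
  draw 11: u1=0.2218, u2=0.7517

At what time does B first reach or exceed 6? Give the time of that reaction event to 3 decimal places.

t=0.000: C=3 E=5 Z=2 X=5 B=2
Draw 1: a1=1.605, a2=0.712, a3=1.254, a0=3.571; τ=−ln(0.7491)/3.571=0.081 → t=0.081; u2·a0=0.1759·3.571=0.628 ≤ a1=1.605 → R1 fires; C=3 E=5 Z=2 X=4 B=3
Draw 2: a1=1.284, a2=1.068, a3=1.254, a0=3.606; τ=−ln(0.0155)/3.606=1.156 → t=1.236; u2·a0=0.2287·3.606=0.825 ≤ a1=1.284 → R1 fires; C=3 E=5 Z=2 X=3 B=4
Draw 3: a1=0.963, a2=1.424, a3=1.254, a0=3.641; τ=−ln(0.8725)/3.641=0.037 → t=1.274; u2·a0=0.3014·3.641=1.097; a1=0.963 < 1.097 ≤ a1+a2=2.387 → R2 fires; C=3 E=5 Z=3 X=3 B=5
Draw 4: a1=0.963, a2=2.670, a3=1.881, a0=5.514; τ=−ln(0.3708)/5.514=0.180 → t=1.454; u2·a0=0.1517·5.514=0.836 ≤ a1=0.963 → R1 fires; C=3 E=5 Z=3 X=2 B=6
Draw 5: a1=0.642, a2=3.204, a3=1.881, a0=5.727; τ=−ln(0.0561)/5.727=0.503 → t=1.957; u2·a0=0.3663·5.727=2.098; a1=0.642 < 2.098 ≤ a1+a2=3.846 → R2 fires; C=3 E=5 Z=4 X=2 B=7
Draw 6: a1=0.642, a2=4.984, a3=2.508, a0=8.134; τ=−ln(0.6458)/8.134=0.054 → t=2.011; u2·a0=0.9481·8.134=7.712; a1+a2=5.626 < 7.712 ≤ a1+…+a3=8.134 → R3 fires; C=4 E=5 Z=3 X=2 B=7
Draw 7: a1=0.642, a2=3.738, a3=2.508, a0=6.888; τ=−ln(0.4965)/6.888=0.102 → t=2.112; u2·a0=0.4059·6.888=2.796; a1=0.642 < 2.796 ≤ a1+a2=4.380 → R2 fires; C=4 E=5 Z=4 X=2 B=8
Draw 8: a1=0.642, a2=5.696, a3=3.344, a0=9.682; τ=−ln(0.4397)/9.682=0.085 → t=2.197; u2·a0=0.0905·9.682=0.876; a1=0.642 < 0.876 ≤ a1+a2=6.338 → R2 fires; C=4 E=5 Z=5 X=2 B=9
Draw 9: a1=0.642, a2=8.010, a3=4.180, a0=12.832; τ=−ln(0.1734)/12.832=0.137 → t=2.334; u2·a0=0.3053·12.832=3.918; a1=0.642 < 3.918 ≤ a1+a2=8.652 → R2 fires; C=4 E=5 Z=6 X=2 B=10
Draw 10: a1=0.642, a2=10.680, a3=5.016, a0=16.338; τ=−ln(0.2583)/16.338=0.083 → t=2.416; u2·a0=0.1617·16.338=2.642; a1=0.642 < 2.642 ≤ a1+a2=11.322 → R2 fires; C=4 E=5 Z=7 X=2 B=11
Draw 11: a1=0.642, a2=13.706, a3=5.852, a0=20.200; τ=−ln(0.2218)/20.200=0.075 → t=2.491 > T=2.43: stop.
B first becomes ≥ 6 when it reaches 6 at the event at t=1.454.

Threshold first reached at t = 1.454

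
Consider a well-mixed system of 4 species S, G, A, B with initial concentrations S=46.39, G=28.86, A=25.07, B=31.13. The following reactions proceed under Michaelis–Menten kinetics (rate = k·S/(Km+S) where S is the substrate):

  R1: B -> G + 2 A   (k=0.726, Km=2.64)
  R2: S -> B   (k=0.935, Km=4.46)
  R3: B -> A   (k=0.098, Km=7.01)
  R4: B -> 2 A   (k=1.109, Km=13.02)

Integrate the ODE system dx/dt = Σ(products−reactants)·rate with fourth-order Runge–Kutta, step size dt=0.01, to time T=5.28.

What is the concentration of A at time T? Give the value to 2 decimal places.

RK4 with dt=0.01: 528 steps to T=5.28. Trajectory (selected grid times):
t=0.00: S=46.39 G=28.86 A=25.07 B=31.13
t=0.59: S=45.89 G=29.25 A=26.83 B=30.73
t=1.17: S=45.39 G=29.64 A=28.55 B=30.34
t=1.76: S=44.89 G=30.04 A=30.30 B=29.94
t=2.35: S=44.39 G=30.43 A=32.04 B=29.55
t=2.93: S=43.90 G=30.82 A=33.75 B=29.17
t=3.52: S=43.40 G=31.21 A=35.49 B=28.78
t=4.11: S=42.90 G=31.60 A=37.22 B=28.39
t=4.69: S=42.41 G=31.99 A=38.91 B=28.01
t=5.28: S=41.91 G=32.38 A=40.63 B=27.62
Read off A at T=5.28: 40.63

A at T = 40.63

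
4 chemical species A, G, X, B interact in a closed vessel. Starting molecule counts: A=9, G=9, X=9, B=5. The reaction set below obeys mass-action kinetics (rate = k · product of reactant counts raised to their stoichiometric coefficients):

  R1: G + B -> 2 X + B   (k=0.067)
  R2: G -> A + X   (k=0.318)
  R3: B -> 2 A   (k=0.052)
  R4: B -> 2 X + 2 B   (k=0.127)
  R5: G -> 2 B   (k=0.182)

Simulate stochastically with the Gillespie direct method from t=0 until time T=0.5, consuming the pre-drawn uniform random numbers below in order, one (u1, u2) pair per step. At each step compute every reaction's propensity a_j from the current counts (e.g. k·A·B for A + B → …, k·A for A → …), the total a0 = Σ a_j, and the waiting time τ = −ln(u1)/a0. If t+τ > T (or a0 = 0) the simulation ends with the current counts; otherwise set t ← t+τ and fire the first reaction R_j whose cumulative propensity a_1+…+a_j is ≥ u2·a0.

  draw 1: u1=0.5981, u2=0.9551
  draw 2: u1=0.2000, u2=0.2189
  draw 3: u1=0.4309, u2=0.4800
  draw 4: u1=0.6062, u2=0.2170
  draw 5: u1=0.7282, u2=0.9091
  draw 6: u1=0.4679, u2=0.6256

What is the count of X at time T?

X at T = 14

t=0.000: A=9 G=9 X=9 B=5
Draw 1: a1=3.015, a2=2.862, a3=0.260, a4=0.635, a5=1.638, a0=8.410; τ=−ln(0.5981)/8.410=0.061 → t=0.061; u2·a0=0.9551·8.410=8.032; a1+…+a4=6.772 < 8.032 ≤ a1+…+a5=8.410 → R5 fires; A=9 G=8 X=9 B=7
Draw 2: a1=3.752, a2=2.544, a3=0.364, a4=0.889, a5=1.456, a0=9.005; τ=−ln(0.2000)/9.005=0.179 → t=0.240; u2·a0=0.2189·9.005=1.971 ≤ a1=3.752 → R1 fires; A=9 G=7 X=11 B=7
Draw 3: a1=3.283, a2=2.226, a3=0.364, a4=0.889, a5=1.274, a0=8.036; τ=−ln(0.4309)/8.036=0.105 → t=0.345; u2·a0=0.4800·8.036=3.857; a1=3.283 < 3.857 ≤ a1+a2=5.509 → R2 fires; A=10 G=6 X=12 B=7
Draw 4: a1=2.814, a2=1.908, a3=0.364, a4=0.889, a5=1.092, a0=7.067; τ=−ln(0.6062)/7.067=0.071 → t=0.415; u2·a0=0.2170·7.067=1.534 ≤ a1=2.814 → R1 fires; A=10 G=5 X=14 B=7
Draw 5: a1=2.345, a2=1.590, a3=0.364, a4=0.889, a5=0.910, a0=6.098; τ=−ln(0.7282)/6.098=0.052 → t=0.467; u2·a0=0.9091·6.098=5.544; a1+…+a4=5.188 < 5.544 ≤ a1+…+a5=6.098 → R5 fires; A=10 G=4 X=14 B=9
Draw 6: a1=2.412, a2=1.272, a3=0.468, a4=1.143, a5=0.728, a0=6.023; τ=−ln(0.4679)/6.023=0.126 → t=0.594 > T=0.5: stop.
Read off X at T=0.5: 14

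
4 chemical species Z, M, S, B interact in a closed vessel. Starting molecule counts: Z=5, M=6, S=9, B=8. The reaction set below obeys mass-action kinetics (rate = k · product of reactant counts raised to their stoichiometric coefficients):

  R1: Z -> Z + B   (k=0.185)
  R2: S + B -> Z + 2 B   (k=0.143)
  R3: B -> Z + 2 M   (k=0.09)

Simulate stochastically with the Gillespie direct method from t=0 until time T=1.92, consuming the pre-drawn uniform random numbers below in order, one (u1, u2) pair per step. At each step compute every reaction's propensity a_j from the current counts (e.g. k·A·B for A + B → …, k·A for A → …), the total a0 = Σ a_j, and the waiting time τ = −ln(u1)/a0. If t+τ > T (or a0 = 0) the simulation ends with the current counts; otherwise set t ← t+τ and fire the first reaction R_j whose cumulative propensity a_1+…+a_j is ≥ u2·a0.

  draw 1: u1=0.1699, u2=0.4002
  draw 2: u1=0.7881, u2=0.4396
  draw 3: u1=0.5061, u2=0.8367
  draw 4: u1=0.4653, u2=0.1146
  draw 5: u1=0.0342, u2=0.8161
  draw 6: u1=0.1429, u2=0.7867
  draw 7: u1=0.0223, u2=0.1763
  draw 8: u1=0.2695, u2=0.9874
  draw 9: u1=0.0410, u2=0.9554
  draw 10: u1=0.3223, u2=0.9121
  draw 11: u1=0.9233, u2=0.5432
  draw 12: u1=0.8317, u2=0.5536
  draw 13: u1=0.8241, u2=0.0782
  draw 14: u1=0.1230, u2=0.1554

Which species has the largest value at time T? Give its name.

t=0.000: Z=5 M=6 S=9 B=8
Draw 1: a1=0.925, a2=10.296, a3=0.720, a0=11.941; τ=−ln(0.1699)/11.941=0.148 → t=0.148; u2·a0=0.4002·11.941=4.779; a1=0.925 < 4.779 ≤ a1+a2=11.221 → R2 fires; Z=6 M=6 S=8 B=9
Draw 2: a1=1.110, a2=10.296, a3=0.810, a0=12.216; τ=−ln(0.7881)/12.216=0.019 → t=0.168; u2·a0=0.4396·12.216=5.370; a1=1.110 < 5.370 ≤ a1+a2=11.406 → R2 fires; Z=7 M=6 S=7 B=10
Draw 3: a1=1.295, a2=10.010, a3=0.900, a0=12.205; τ=−ln(0.5061)/12.205=0.056 → t=0.224; u2·a0=0.8367·12.205=10.212; a1=1.295 < 10.212 ≤ a1+a2=11.305 → R2 fires; Z=8 M=6 S=6 B=11
Draw 4: a1=1.480, a2=9.438, a3=0.990, a0=11.908; τ=−ln(0.4653)/11.908=0.064 → t=0.288; u2·a0=0.1146·11.908=1.365 ≤ a1=1.480 → R1 fires; Z=8 M=6 S=6 B=12
Draw 5: a1=1.480, a2=10.296, a3=1.080, a0=12.856; τ=−ln(0.0342)/12.856=0.263 → t=0.551; u2·a0=0.8161·12.856=10.492; a1=1.480 < 10.492 ≤ a1+a2=11.776 → R2 fires; Z=9 M=6 S=5 B=13
Draw 6: a1=1.665, a2=9.295, a3=1.170, a0=12.130; τ=−ln(0.1429)/12.130=0.160 → t=0.711; u2·a0=0.7867·12.130=9.543; a1=1.665 < 9.543 ≤ a1+a2=10.960 → R2 fires; Z=10 M=6 S=4 B=14
Draw 7: a1=1.850, a2=8.008, a3=1.260, a0=11.118; τ=−ln(0.0223)/11.118=0.342 → t=1.053; u2·a0=0.1763·11.118=1.960; a1=1.850 < 1.960 ≤ a1+a2=9.858 → R2 fires; Z=11 M=6 S=3 B=15
Draw 8: a1=2.035, a2=6.435, a3=1.350, a0=9.820; τ=−ln(0.2695)/9.820=0.134 → t=1.187; u2·a0=0.9874·9.820=9.696; a1+a2=8.470 < 9.696 ≤ a1+…+a3=9.820 → R3 fires; Z=12 M=8 S=3 B=14
Draw 9: a1=2.220, a2=6.006, a3=1.260, a0=9.486; τ=−ln(0.0410)/9.486=0.337 → t=1.523; u2·a0=0.9554·9.486=9.063; a1+a2=8.226 < 9.063 ≤ a1+…+a3=9.486 → R3 fires; Z=13 M=10 S=3 B=13
Draw 10: a1=2.405, a2=5.577, a3=1.170, a0=9.152; τ=−ln(0.3223)/9.152=0.124 → t=1.647; u2·a0=0.9121·9.152=8.348; a1+a2=7.982 < 8.348 ≤ a1+…+a3=9.152 → R3 fires; Z=14 M=12 S=3 B=12
Draw 11: a1=2.590, a2=5.148, a3=1.080, a0=8.818; τ=−ln(0.9233)/8.818=0.009 → t=1.656; u2·a0=0.5432·8.818=4.790; a1=2.590 < 4.790 ≤ a1+a2=7.738 → R2 fires; Z=15 M=12 S=2 B=13
Draw 12: a1=2.775, a2=3.718, a3=1.170, a0=7.663; τ=−ln(0.8317)/7.663=0.024 → t=1.680; u2·a0=0.5536·7.663=4.242; a1=2.775 < 4.242 ≤ a1+a2=6.493 → R2 fires; Z=16 M=12 S=1 B=14
Draw 13: a1=2.960, a2=2.002, a3=1.260, a0=6.222; τ=−ln(0.8241)/6.222=0.031 → t=1.711; u2·a0=0.0782·6.222=0.487 ≤ a1=2.960 → R1 fires; Z=16 M=12 S=1 B=15
Draw 14: a1=2.960, a2=2.145, a3=1.350, a0=6.455; τ=−ln(0.1230)/6.455=0.325 → t=2.036 > T=1.92: stop.
At T=1.92: Z=16 M=12 S=1 B=15; the largest is Z.

Dominant species at T: Z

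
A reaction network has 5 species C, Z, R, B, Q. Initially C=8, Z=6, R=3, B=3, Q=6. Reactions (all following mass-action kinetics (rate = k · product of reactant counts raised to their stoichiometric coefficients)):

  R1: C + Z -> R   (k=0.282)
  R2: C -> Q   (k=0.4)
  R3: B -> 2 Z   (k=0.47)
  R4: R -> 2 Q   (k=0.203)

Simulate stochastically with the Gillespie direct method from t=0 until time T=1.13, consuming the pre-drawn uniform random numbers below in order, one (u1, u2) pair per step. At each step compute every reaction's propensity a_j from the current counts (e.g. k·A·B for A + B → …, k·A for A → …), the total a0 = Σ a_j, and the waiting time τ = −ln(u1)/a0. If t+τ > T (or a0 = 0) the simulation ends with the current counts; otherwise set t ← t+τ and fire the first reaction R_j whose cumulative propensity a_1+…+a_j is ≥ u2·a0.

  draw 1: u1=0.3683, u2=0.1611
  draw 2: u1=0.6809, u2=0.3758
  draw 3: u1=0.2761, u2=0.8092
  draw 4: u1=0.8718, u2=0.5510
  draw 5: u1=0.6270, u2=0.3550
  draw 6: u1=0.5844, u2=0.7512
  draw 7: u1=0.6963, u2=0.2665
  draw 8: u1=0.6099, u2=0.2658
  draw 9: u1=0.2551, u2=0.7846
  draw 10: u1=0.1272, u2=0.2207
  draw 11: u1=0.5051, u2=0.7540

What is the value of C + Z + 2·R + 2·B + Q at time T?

Check how each reaction changes W = C + Z + 2·R + 2·B + Q (weight of products minus weight of reactants):
R1: C + Z -> R: (2·1) − (1·1 + 1·1) = 2 − 2 = 0
R2: C -> Q: (1·1) − (1·1) = 1 − 1 = 0
R3: B -> 2 Z: (1·2) − (2·1) = 2 − 2 = 0
R4: R -> 2 Q: (1·2) − (2·1) = 2 − 2 = 0
Every reaction leaves W unchanged, so W is conserved and no simulation is needed: W(T) = W(0) = 8 + 6 + 2·3 + 2·3 + 6 = 32

Value at T = 32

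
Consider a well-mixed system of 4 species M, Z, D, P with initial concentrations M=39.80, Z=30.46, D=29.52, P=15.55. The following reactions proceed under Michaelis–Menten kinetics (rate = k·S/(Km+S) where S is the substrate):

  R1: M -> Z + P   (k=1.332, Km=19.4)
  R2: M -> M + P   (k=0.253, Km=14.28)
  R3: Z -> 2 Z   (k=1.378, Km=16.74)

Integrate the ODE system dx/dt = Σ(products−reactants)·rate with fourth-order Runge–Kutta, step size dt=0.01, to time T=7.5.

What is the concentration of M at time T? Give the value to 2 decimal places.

RK4 with dt=0.01: 750 steps to T=7.5. Trajectory (selected grid times):
t=0.00: M=39.80 Z=30.46 D=29.52 P=15.55
t=0.83: M=39.06 Z=31.95 D=29.52 P=16.45
t=1.67: M=38.31 Z=33.46 D=29.52 P=17.35
t=2.50: M=37.58 Z=34.96 D=29.52 P=18.23
t=3.33: M=36.86 Z=36.46 D=29.52 P=19.11
t=4.17: M=36.13 Z=37.99 D=29.52 P=19.99
t=5.00: M=35.41 Z=39.51 D=29.52 P=20.86
t=5.83: M=34.70 Z=41.02 D=29.52 P=21.72
t=6.67: M=33.98 Z=42.57 D=29.52 P=22.58
t=7.50: M=33.28 Z=44.09 D=29.52 P=23.43
Read off M at T=7.5: 33.28

M at T = 33.28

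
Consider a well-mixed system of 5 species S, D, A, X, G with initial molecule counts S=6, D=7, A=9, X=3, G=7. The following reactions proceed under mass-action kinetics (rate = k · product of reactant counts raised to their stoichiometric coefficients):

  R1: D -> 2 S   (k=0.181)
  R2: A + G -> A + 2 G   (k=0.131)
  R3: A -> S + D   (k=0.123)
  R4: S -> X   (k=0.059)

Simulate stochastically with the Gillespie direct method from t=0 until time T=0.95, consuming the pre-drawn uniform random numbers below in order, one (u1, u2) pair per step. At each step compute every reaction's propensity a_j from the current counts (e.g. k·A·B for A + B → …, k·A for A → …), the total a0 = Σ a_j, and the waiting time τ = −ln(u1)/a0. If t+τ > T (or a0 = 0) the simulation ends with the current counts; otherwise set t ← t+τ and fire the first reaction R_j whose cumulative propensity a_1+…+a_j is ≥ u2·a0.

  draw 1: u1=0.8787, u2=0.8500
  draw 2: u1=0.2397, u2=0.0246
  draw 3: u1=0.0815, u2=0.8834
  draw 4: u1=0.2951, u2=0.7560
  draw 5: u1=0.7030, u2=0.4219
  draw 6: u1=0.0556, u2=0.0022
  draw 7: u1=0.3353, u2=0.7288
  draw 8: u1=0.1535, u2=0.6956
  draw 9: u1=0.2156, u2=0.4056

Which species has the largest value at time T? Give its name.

t=0.000: S=6 D=7 A=9 X=3 G=7
Draw 1: a1=1.267, a2=8.253, a3=1.107, a4=0.354, a0=10.981; τ=−ln(0.8787)/10.981=0.012 → t=0.012; u2·a0=0.8500·10.981=9.334; a1=1.267 < 9.334 ≤ a1+a2=9.520 → R2 fires; S=6 D=7 A=9 X=3 G=8
Draw 2: a1=1.267, a2=9.432, a3=1.107, a4=0.354, a0=12.160; τ=−ln(0.2397)/12.160=0.117 → t=0.129; u2·a0=0.0246·12.160=0.299 ≤ a1=1.267 → R1 fires; S=8 D=6 A=9 X=3 G=8
Draw 3: a1=1.086, a2=9.432, a3=1.107, a4=0.472, a0=12.097; τ=−ln(0.0815)/12.097=0.207 → t=0.336; u2·a0=0.8834·12.097=10.686; a1+a2=10.518 < 10.686 ≤ a1+…+a3=11.625 → R3 fires; S=9 D=7 A=8 X=3 G=8
Draw 4: a1=1.267, a2=8.384, a3=0.984, a4=0.531, a0=11.166; τ=−ln(0.2951)/11.166=0.109 → t=0.446; u2·a0=0.7560·11.166=8.441; a1=1.267 < 8.441 ≤ a1+a2=9.651 → R2 fires; S=9 D=7 A=8 X=3 G=9
Draw 5: a1=1.267, a2=9.432, a3=0.984, a4=0.531, a0=12.214; τ=−ln(0.7030)/12.214=0.029 → t=0.475; u2·a0=0.4219·12.214=5.153; a1=1.267 < 5.153 ≤ a1+a2=10.699 → R2 fires; S=9 D=7 A=8 X=3 G=10
Draw 6: a1=1.267, a2=10.480, a3=0.984, a4=0.531, a0=13.262; τ=−ln(0.0556)/13.262=0.218 → t=0.693; u2·a0=0.0022·13.262=0.029 ≤ a1=1.267 → R1 fires; S=11 D=6 A=8 X=3 G=10
Draw 7: a1=1.086, a2=10.480, a3=0.984, a4=0.649, a0=13.199; τ=−ln(0.3353)/13.199=0.083 → t=0.775; u2·a0=0.7288·13.199=9.619; a1=1.086 < 9.619 ≤ a1+a2=11.566 → R2 fires; S=11 D=6 A=8 X=3 G=11
Draw 8: a1=1.086, a2=11.528, a3=0.984, a4=0.649, a0=14.247; τ=−ln(0.1535)/14.247=0.132 → t=0.907; u2·a0=0.6956·14.247=9.910; a1=1.086 < 9.910 ≤ a1+a2=12.614 → R2 fires; S=11 D=6 A=8 X=3 G=12
Draw 9: a1=1.086, a2=12.576, a3=0.984, a4=0.649, a0=15.295; τ=−ln(0.2156)/15.295=0.100 → t=1.007 > T=0.95: stop.
At T=0.95: S=11 D=6 A=8 X=3 G=12; the largest is G.

Dominant species at T: G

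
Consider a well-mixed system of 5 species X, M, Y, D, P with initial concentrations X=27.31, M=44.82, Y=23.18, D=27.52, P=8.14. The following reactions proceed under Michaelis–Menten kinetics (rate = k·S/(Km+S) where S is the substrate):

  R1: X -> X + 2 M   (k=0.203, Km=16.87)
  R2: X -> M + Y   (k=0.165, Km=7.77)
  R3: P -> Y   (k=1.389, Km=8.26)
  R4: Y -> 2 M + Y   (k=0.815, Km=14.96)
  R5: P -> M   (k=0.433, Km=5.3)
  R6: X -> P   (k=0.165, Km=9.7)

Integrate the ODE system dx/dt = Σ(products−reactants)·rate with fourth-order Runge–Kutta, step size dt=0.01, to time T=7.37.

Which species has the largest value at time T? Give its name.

Dominant species at T: M

RK4 with dt=0.01: 737 steps to T=7.37. Trajectory (selected grid times):
t=0.00: X=27.31 M=44.82 Y=23.18 D=27.52 P=8.14
t=0.82: X=27.11 M=46.16 Y=23.84 D=27.52 P=7.48
t=1.64: X=26.90 M=47.50 Y=24.47 D=27.52 P=6.84
t=2.46: X=26.70 M=48.84 Y=25.08 D=27.52 P=6.24
t=3.28: X=26.49 M=50.17 Y=25.66 D=27.52 P=5.68
t=4.09: X=26.29 M=51.49 Y=26.21 D=27.52 P=5.15
t=4.91: X=26.09 M=52.82 Y=26.74 D=27.52 P=4.66
t=5.73: X=25.89 M=54.15 Y=27.24 D=27.52 P=4.20
t=6.55: X=25.68 M=55.47 Y=27.71 D=27.52 P=3.77
t=7.37: X=25.48 M=56.79 Y=28.16 D=27.52 P=3.38
At T=7.37: X=25.48 M=56.79 Y=28.16 D=27.52 P=3.38; the largest is M.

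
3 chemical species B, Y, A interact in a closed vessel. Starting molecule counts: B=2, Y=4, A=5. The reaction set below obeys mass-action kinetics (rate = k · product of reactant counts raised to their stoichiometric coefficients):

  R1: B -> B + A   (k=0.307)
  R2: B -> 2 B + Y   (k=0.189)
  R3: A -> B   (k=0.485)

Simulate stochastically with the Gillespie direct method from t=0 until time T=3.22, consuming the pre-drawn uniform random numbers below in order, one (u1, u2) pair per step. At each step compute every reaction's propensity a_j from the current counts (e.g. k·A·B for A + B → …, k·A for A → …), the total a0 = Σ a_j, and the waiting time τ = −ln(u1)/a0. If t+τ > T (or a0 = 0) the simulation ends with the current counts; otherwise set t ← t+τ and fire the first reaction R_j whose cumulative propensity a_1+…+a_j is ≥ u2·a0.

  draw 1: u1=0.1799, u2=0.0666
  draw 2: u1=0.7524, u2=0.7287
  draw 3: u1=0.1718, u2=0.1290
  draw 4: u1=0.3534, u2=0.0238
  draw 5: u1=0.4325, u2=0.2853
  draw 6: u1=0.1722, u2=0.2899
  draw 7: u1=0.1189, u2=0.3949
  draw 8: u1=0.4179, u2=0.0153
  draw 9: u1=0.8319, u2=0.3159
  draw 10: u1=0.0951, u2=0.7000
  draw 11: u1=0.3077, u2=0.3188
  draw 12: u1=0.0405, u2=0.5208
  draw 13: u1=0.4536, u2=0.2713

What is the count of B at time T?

t=0.000: B=2 Y=4 A=5
Draw 1: a1=0.614, a2=0.378, a3=2.425, a0=3.417; τ=−ln(0.1799)/3.417=0.502 → t=0.502; u2·a0=0.0666·3.417=0.228 ≤ a1=0.614 → R1 fires; B=2 Y=4 A=6
Draw 2: a1=0.614, a2=0.378, a3=2.910, a0=3.902; τ=−ln(0.7524)/3.902=0.073 → t=0.575; u2·a0=0.7287·3.902=2.843; a1+a2=0.992 < 2.843 ≤ a1+…+a3=3.902 → R3 fires; B=3 Y=4 A=5
Draw 3: a1=0.921, a2=0.567, a3=2.425, a0=3.913; τ=−ln(0.1718)/3.913=0.450 → t=1.025; u2·a0=0.1290·3.913=0.505 ≤ a1=0.921 → R1 fires; B=3 Y=4 A=6
Draw 4: a1=0.921, a2=0.567, a3=2.910, a0=4.398; τ=−ln(0.3534)/4.398=0.237 → t=1.262; u2·a0=0.0238·4.398=0.105 ≤ a1=0.921 → R1 fires; B=3 Y=4 A=7
Draw 5: a1=0.921, a2=0.567, a3=3.395, a0=4.883; τ=−ln(0.4325)/4.883=0.172 → t=1.433; u2·a0=0.2853·4.883=1.393; a1=0.921 < 1.393 ≤ a1+a2=1.488 → R2 fires; B=4 Y=5 A=7
Draw 6: a1=1.228, a2=0.756, a3=3.395, a0=5.379; τ=−ln(0.1722)/5.379=0.327 → t=1.760; u2·a0=0.2899·5.379=1.559; a1=1.228 < 1.559 ≤ a1+a2=1.984 → R2 fires; B=5 Y=6 A=7
Draw 7: a1=1.535, a2=0.945, a3=3.395, a0=5.875; τ=−ln(0.1189)/5.875=0.362 → t=2.123; u2·a0=0.3949·5.875=2.320; a1=1.535 < 2.320 ≤ a1+a2=2.480 → R2 fires; B=6 Y=7 A=7
Draw 8: a1=1.842, a2=1.134, a3=3.395, a0=6.371; τ=−ln(0.4179)/6.371=0.137 → t=2.260; u2·a0=0.0153·6.371=0.097 ≤ a1=1.842 → R1 fires; B=6 Y=7 A=8
Draw 9: a1=1.842, a2=1.134, a3=3.880, a0=6.856; τ=−ln(0.8319)/6.856=0.027 → t=2.287; u2·a0=0.3159·6.856=2.166; a1=1.842 < 2.166 ≤ a1+a2=2.976 → R2 fires; B=7 Y=8 A=8
Draw 10: a1=2.149, a2=1.323, a3=3.880, a0=7.352; τ=−ln(0.0951)/7.352=0.320 → t=2.607; u2·a0=0.7000·7.352=5.146; a1+a2=3.472 < 5.146 ≤ a1+…+a3=7.352 → R3 fires; B=8 Y=8 A=7
Draw 11: a1=2.456, a2=1.512, a3=3.395, a0=7.363; τ=−ln(0.3077)/7.363=0.160 → t=2.767; u2·a0=0.3188·7.363=2.347 ≤ a1=2.456 → R1 fires; B=8 Y=8 A=8
Draw 12: a1=2.456, a2=1.512, a3=3.880, a0=7.848; τ=−ln(0.0405)/7.848=0.409 → t=3.175; u2·a0=0.5208·7.848=4.087; a1+a2=3.968 < 4.087 ≤ a1+…+a3=7.848 → R3 fires; B=9 Y=8 A=7
Draw 13: a1=2.763, a2=1.701, a3=3.395, a0=7.859; τ=−ln(0.4536)/7.859=0.101 → t=3.276 > T=3.22: stop.
Read off B at T=3.22: 9

B at T = 9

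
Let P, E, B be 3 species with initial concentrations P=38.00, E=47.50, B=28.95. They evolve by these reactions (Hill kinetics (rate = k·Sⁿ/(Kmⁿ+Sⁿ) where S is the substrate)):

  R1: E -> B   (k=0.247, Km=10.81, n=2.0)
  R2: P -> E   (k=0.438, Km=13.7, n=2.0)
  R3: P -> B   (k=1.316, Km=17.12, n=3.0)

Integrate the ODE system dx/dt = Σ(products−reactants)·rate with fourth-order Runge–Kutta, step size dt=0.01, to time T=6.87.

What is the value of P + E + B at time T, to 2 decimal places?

Value at T = 114.45

Check how each reaction changes W = P + E + B (weight of products minus weight of reactants):
R1: E -> B: (1·1) − (1·1) = 1 − 1 = 0
R2: P -> E: (1·1) − (1·1) = 1 − 1 = 0
R3: P -> B: (1·1) − (1·1) = 1 − 1 = 0
Every reaction leaves W unchanged, so W is conserved and no simulation is needed: W(T) = W(0) = 38.00 + 47.50 + 28.95 = 114.45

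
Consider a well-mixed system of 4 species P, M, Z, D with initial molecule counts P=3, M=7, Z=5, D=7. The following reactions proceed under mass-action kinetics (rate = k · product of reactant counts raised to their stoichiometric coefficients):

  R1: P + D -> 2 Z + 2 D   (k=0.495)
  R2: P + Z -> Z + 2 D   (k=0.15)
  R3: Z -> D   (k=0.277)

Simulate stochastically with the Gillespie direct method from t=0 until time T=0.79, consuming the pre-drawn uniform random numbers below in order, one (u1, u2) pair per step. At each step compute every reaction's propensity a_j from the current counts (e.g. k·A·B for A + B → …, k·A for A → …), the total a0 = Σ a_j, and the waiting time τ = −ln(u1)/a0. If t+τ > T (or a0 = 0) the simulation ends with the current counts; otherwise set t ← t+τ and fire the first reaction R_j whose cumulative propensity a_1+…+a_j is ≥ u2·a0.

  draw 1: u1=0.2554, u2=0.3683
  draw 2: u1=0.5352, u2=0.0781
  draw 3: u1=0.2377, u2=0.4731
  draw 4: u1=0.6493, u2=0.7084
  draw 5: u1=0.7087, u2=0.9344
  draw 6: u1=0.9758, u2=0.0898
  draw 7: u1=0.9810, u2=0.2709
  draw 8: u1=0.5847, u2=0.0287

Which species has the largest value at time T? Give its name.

t=0.000: P=3 M=7 Z=5 D=7
Draw 1: a1=10.395, a2=2.250, a3=1.385, a0=14.030; τ=−ln(0.2554)/14.030=0.097 → t=0.097; u2·a0=0.3683·14.030=5.167 ≤ a1=10.395 → R1 fires; P=2 M=7 Z=7 D=8
Draw 2: a1=7.920, a2=2.100, a3=1.939, a0=11.959; τ=−ln(0.5352)/11.959=0.052 → t=0.150; u2·a0=0.0781·11.959=0.934 ≤ a1=7.920 → R1 fires; P=1 M=7 Z=9 D=9
Draw 3: a1=4.455, a2=1.350, a3=2.493, a0=8.298; τ=−ln(0.2377)/8.298=0.173 → t=0.323; u2·a0=0.4731·8.298=3.926 ≤ a1=4.455 → R1 fires; P=0 M=7 Z=11 D=10
Draw 4: a1=0.000, a2=0.000, a3=3.047, a0=3.047; τ=−ln(0.6493)/3.047=0.142 → t=0.464; u2·a0=0.7084·3.047=2.158; a1+a2=0.000 < 2.158 ≤ a1+…+a3=3.047 → R3 fires; P=0 M=7 Z=10 D=11
Draw 5: a1=0.000, a2=0.000, a3=2.770, a0=2.770; τ=−ln(0.7087)/2.770=0.124 → t=0.589; u2·a0=0.9344·2.770=2.588; a1+a2=0.000 < 2.588 ≤ a1+…+a3=2.770 → R3 fires; P=0 M=7 Z=9 D=12
Draw 6: a1=0.000, a2=0.000, a3=2.493, a0=2.493; τ=−ln(0.9758)/2.493=0.010 → t=0.599; u2·a0=0.0898·2.493=0.224; a1+a2=0.000 < 0.224 ≤ a1+…+a3=2.493 → R3 fires; P=0 M=7 Z=8 D=13
Draw 7: a1=0.000, a2=0.000, a3=2.216, a0=2.216; τ=−ln(0.9810)/2.216=0.009 → t=0.607; u2·a0=0.2709·2.216=0.600; a1+a2=0.000 < 0.600 ≤ a1+…+a3=2.216 → R3 fires; P=0 M=7 Z=7 D=14
Draw 8: a1=0.000, a2=0.000, a3=1.939, a0=1.939; τ=−ln(0.5847)/1.939=0.277 → t=0.884 > T=0.79: stop.
At T=0.79: P=0 M=7 Z=7 D=14; the largest is D.

Dominant species at T: D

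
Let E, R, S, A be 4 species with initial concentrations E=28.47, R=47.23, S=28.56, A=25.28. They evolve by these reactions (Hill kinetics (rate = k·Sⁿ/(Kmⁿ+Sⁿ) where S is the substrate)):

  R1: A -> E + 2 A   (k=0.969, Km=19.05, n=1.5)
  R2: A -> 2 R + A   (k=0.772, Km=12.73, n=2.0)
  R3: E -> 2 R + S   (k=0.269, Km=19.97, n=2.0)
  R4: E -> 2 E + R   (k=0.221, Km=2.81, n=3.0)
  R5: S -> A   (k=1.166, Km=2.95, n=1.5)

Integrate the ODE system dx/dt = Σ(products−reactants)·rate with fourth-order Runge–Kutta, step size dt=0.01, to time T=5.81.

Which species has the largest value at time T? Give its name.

Dominant species at T: R

RK4 with dt=0.01: 581 steps to T=5.81. Trajectory (selected grid times):
t=0.00: E=28.47 R=47.23 S=28.56 A=25.28
t=0.65: E=28.88 R=48.42 S=27.94 A=26.40
t=1.29: E=29.29 R=49.60 S=27.34 A=27.51
t=1.94: E=29.72 R=50.82 S=26.73 A=28.64
t=2.58: E=30.15 R=52.03 S=26.13 A=29.77
t=3.23: E=30.59 R=53.27 S=25.52 A=30.92
t=3.87: E=31.03 R=54.50 S=24.92 A=32.06
t=4.52: E=31.49 R=55.76 S=24.32 A=33.22
t=5.16: E=31.94 R=57.02 S=23.73 A=34.37
t=5.81: E=32.41 R=58.30 S=23.13 A=35.55
At T=5.81: E=32.41 R=58.30 S=23.13 A=35.55; the largest is R.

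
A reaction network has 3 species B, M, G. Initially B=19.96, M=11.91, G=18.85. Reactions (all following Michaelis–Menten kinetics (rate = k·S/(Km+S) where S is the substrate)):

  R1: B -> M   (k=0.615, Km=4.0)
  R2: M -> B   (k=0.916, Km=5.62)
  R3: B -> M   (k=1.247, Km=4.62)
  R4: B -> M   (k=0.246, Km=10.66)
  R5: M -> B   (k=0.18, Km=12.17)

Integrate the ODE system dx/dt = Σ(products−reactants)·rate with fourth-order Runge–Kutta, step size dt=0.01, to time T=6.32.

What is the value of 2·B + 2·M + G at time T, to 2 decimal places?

Value at T = 82.59

Check how each reaction changes W = 2·B + 2·M + G (weight of products minus weight of reactants):
R1: B -> M: (2·1) − (2·1) = 2 − 2 = 0
R2: M -> B: (2·1) − (2·1) = 2 − 2 = 0
R3: B -> M: (2·1) − (2·1) = 2 − 2 = 0
R4: B -> M: (2·1) − (2·1) = 2 − 2 = 0
R5: M -> B: (2·1) − (2·1) = 2 − 2 = 0
Every reaction leaves W unchanged, so W is conserved and no simulation is needed: W(T) = W(0) = 2·19.96 + 2·11.91 + 18.85 = 82.59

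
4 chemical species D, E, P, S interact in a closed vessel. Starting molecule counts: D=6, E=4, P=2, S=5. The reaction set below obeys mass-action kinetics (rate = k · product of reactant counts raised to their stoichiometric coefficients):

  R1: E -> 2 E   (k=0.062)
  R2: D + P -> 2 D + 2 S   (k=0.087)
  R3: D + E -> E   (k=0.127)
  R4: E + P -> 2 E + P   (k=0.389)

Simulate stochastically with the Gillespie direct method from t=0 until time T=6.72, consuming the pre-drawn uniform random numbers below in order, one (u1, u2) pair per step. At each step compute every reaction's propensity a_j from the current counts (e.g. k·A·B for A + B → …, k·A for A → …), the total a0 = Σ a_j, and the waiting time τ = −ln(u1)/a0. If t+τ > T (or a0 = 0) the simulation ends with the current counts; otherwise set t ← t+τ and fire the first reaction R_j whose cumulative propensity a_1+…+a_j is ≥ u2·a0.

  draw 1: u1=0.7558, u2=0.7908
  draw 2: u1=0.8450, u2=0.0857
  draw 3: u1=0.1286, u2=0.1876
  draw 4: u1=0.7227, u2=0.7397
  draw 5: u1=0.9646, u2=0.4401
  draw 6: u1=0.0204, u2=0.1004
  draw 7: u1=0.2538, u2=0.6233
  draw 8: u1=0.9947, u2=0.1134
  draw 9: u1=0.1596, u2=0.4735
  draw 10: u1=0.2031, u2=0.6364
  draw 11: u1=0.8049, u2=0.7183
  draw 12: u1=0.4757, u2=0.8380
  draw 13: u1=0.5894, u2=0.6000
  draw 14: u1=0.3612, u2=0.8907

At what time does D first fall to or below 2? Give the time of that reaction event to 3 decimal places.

Threshold first reached at t = 2.366

t=0.000: D=6 E=4 P=2 S=5
Draw 1: a1=0.248, a2=1.044, a3=3.048, a4=3.112, a0=7.452; τ=−ln(0.7558)/7.452=0.038 → t=0.038; u2·a0=0.7908·7.452=5.893; a1+…+a3=4.340 < 5.893 ≤ a1+…+a4=7.452 → R4 fires; D=6 E=5 P=2 S=5
Draw 2: a1=0.310, a2=1.044, a3=3.810, a4=3.890, a0=9.054; τ=−ln(0.8450)/9.054=0.019 → t=0.056; u2·a0=0.0857·9.054=0.776; a1=0.310 < 0.776 ≤ a1+a2=1.354 → R2 fires; D=7 E=5 P=1 S=7
Draw 3: a1=0.310, a2=0.609, a3=4.445, a4=1.945, a0=7.309; τ=−ln(0.1286)/7.309=0.281 → t=0.337; u2·a0=0.1876·7.309=1.371; a1+a2=0.919 < 1.371 ≤ a1+…+a3=5.364 → R3 fires; D=6 E=5 P=1 S=7
Draw 4: a1=0.310, a2=0.522, a3=3.810, a4=1.945, a0=6.587; τ=−ln(0.7227)/6.587=0.049 → t=0.386; u2·a0=0.7397·6.587=4.872; a1+…+a3=4.642 < 4.872 ≤ a1+…+a4=6.587 → R4 fires; D=6 E=6 P=1 S=7
Draw 5: a1=0.372, a2=0.522, a3=4.572, a4=2.334, a0=7.800; τ=−ln(0.9646)/7.800=0.005 → t=0.391; u2·a0=0.4401·7.800=3.433; a1+a2=0.894 < 3.433 ≤ a1+…+a3=5.466 → R3 fires; D=5 E=6 P=1 S=7
Draw 6: a1=0.372, a2=0.435, a3=3.810, a4=2.334, a0=6.951; τ=−ln(0.0204)/6.951=0.560 → t=0.951; u2·a0=0.1004·6.951=0.698; a1=0.372 < 0.698 ≤ a1+a2=0.807 → R2 fires; D=6 E=6 P=0 S=9
Draw 7: a1=0.372, a2=0.000, a3=4.572, a4=0.000, a0=4.944; τ=−ln(0.2538)/4.944=0.277 → t=1.228; u2·a0=0.6233·4.944=3.082; a1+a2=0.372 < 3.082 ≤ a1+…+a3=4.944 → R3 fires; D=5 E=6 P=0 S=9
Draw 8: a1=0.372, a2=0.000, a3=3.810, a4=0.000, a0=4.182; τ=−ln(0.9947)/4.182=0.001 → t=1.229; u2·a0=0.1134·4.182=0.474; a1+a2=0.372 < 0.474 ≤ a1+…+a3=4.182 → R3 fires; D=4 E=6 P=0 S=9
Draw 9: a1=0.372, a2=0.000, a3=3.048, a4=0.000, a0=3.420; τ=−ln(0.1596)/3.420=0.537 → t=1.766; u2·a0=0.4735·3.420=1.619; a1+a2=0.372 < 1.619 ≤ a1+…+a3=3.420 → R3 fires; D=3 E=6 P=0 S=9
Draw 10: a1=0.372, a2=0.000, a3=2.286, a4=0.000, a0=2.658; τ=−ln(0.2031)/2.658=0.600 → t=2.366; u2·a0=0.6364·2.658=1.692; a1+a2=0.372 < 1.692 ≤ a1+…+a3=2.658 → R3 fires; D=2 E=6 P=0 S=9
Draw 11: a1=0.372, a2=0.000, a3=1.524, a4=0.000, a0=1.896; τ=−ln(0.8049)/1.896=0.114 → t=2.480; u2·a0=0.7183·1.896=1.362; a1+a2=0.372 < 1.362 ≤ a1+…+a3=1.896 → R3 fires; D=1 E=6 P=0 S=9
Draw 12: a1=0.372, a2=0.000, a3=0.762, a4=0.000, a0=1.134; τ=−ln(0.4757)/1.134=0.655 → t=3.135; u2·a0=0.8380·1.134=0.950; a1+a2=0.372 < 0.950 ≤ a1+…+a3=1.134 → R3 fires; D=0 E=6 P=0 S=9
Draw 13: a1=0.372, a2=0.000, a3=0.000, a4=0.000, a0=0.372; τ=−ln(0.5894)/0.372=1.421 → t=4.556; u2·a0=0.6000·0.372=0.223 ≤ a1=0.372 → R1 fires; D=0 E=7 P=0 S=9
Draw 14: a1=0.434, a2=0.000, a3=0.000, a4=0.000, a0=0.434; τ=−ln(0.3612)/0.434=2.346 → t=6.903 > T=6.72: stop.
D first becomes ≤ 2 when it reaches 2 at the event at t=2.366.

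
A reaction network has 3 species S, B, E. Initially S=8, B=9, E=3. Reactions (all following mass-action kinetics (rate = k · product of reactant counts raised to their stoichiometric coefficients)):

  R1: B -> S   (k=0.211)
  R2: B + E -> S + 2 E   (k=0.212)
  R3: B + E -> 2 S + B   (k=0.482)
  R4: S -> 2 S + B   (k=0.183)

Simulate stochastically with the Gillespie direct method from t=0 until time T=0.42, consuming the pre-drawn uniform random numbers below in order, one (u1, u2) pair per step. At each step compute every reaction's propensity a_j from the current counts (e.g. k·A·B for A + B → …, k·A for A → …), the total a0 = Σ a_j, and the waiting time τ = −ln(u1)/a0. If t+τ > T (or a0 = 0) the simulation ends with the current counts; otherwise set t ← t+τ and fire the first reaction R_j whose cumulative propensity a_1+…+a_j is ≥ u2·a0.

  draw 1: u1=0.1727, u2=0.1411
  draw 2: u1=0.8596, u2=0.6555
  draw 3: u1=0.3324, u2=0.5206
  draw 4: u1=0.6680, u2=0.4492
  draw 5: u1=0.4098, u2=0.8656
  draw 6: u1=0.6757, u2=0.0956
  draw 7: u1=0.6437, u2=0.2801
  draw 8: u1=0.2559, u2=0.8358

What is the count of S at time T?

t=0.000: S=8 B=9 E=3
Draw 1: a1=1.899, a2=5.724, a3=13.014, a4=1.464, a0=22.101; τ=−ln(0.1727)/22.101=0.079 → t=0.079; u2·a0=0.1411·22.101=3.118; a1=1.899 < 3.118 ≤ a1+a2=7.623 → R2 fires; S=9 B=8 E=4
Draw 2: a1=1.688, a2=6.784, a3=15.424, a4=1.647, a0=25.543; τ=−ln(0.8596)/25.543=0.006 → t=0.085; u2·a0=0.6555·25.543=16.743; a1+a2=8.472 < 16.743 ≤ a1+…+a3=23.896 → R3 fires; S=11 B=8 E=3
Draw 3: a1=1.688, a2=5.088, a3=11.568, a4=2.013, a0=20.357; τ=−ln(0.3324)/20.357=0.054 → t=0.139; u2·a0=0.5206·20.357=10.598; a1+a2=6.776 < 10.598 ≤ a1+…+a3=18.344 → R3 fires; S=13 B=8 E=2
Draw 4: a1=1.688, a2=3.392, a3=7.712, a4=2.379, a0=15.171; τ=−ln(0.6680)/15.171=0.027 → t=0.166; u2·a0=0.4492·15.171=6.815; a1+a2=5.080 < 6.815 ≤ a1+…+a3=12.792 → R3 fires; S=15 B=8 E=1
Draw 5: a1=1.688, a2=1.696, a3=3.856, a4=2.745, a0=9.985; τ=−ln(0.4098)/9.985=0.089 → t=0.255; u2·a0=0.8656·9.985=8.643; a1+…+a3=7.240 < 8.643 ≤ a1+…+a4=9.985 → R4 fires; S=16 B=9 E=1
Draw 6: a1=1.899, a2=1.908, a3=4.338, a4=2.928, a0=11.073; τ=−ln(0.6757)/11.073=0.035 → t=0.291; u2·a0=0.0956·11.073=1.059 ≤ a1=1.899 → R1 fires; S=17 B=8 E=1
Draw 7: a1=1.688, a2=1.696, a3=3.856, a4=3.111, a0=10.351; τ=−ln(0.6437)/10.351=0.043 → t=0.333; u2·a0=0.2801·10.351=2.899; a1=1.688 < 2.899 ≤ a1+a2=3.384 → R2 fires; S=18 B=7 E=2
Draw 8: a1=1.477, a2=2.968, a3=6.748, a4=3.294, a0=14.487; τ=−ln(0.2559)/14.487=0.094 → t=0.427 > T=0.42: stop.
Read off S at T=0.42: 18

S at T = 18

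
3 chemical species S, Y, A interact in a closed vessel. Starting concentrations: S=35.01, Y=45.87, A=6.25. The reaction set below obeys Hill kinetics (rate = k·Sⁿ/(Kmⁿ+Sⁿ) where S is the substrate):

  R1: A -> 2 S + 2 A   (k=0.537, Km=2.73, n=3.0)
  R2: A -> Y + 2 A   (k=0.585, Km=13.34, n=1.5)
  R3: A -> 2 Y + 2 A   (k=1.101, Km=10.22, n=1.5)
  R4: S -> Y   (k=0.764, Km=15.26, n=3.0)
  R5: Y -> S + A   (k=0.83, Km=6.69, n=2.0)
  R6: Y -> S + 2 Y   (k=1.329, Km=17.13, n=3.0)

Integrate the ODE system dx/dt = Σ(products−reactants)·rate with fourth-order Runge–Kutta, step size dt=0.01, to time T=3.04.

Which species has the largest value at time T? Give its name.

RK4 with dt=0.01: 304 steps to T=3.04. Trajectory (selected grid times):
t=0.00: S=35.01 Y=45.87 A=6.25
t=0.34: S=35.82 Y=46.57 A=6.87
t=0.68: S=36.63 Y=47.30 A=7.52
t=1.01: S=37.42 Y=48.04 A=8.16
t=1.35: S=38.24 Y=48.83 A=8.85
t=1.69: S=39.06 Y=49.65 A=9.55
t=2.03: S=39.89 Y=50.49 A=10.26
t=2.36: S=40.69 Y=51.34 A=10.97
t=2.70: S=41.51 Y=52.23 A=11.72
t=3.04: S=42.34 Y=53.15 A=12.48
At T=3.04: S=42.34 Y=53.15 A=12.48; the largest is Y.

Dominant species at T: Y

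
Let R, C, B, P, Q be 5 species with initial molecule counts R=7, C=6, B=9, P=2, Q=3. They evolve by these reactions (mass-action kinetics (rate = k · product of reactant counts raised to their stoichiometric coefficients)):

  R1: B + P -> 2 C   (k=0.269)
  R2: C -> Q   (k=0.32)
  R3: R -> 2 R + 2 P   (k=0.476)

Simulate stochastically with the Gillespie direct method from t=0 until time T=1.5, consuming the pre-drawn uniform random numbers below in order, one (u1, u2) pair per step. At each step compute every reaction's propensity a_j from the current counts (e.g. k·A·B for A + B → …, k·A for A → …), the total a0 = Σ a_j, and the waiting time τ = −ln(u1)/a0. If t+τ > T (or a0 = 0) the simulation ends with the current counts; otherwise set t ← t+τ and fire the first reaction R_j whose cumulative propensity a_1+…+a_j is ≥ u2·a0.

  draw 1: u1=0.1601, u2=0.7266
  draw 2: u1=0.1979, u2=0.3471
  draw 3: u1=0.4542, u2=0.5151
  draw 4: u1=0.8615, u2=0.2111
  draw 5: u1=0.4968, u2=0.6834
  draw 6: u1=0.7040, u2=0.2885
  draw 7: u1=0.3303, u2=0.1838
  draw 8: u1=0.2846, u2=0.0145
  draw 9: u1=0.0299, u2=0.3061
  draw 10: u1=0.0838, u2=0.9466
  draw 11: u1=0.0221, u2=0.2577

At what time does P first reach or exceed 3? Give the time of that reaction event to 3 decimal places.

t=0.000: R=7 C=6 B=9 P=2 Q=3
Draw 1: a1=4.842, a2=1.920, a3=3.332, a0=10.094; τ=−ln(0.1601)/10.094=0.181 → t=0.181; u2·a0=0.7266·10.094=7.334; a1+a2=6.762 < 7.334 ≤ a1+…+a3=10.094 → R3 fires; R=8 C=6 B=9 P=4 Q=3
Draw 2: a1=9.684, a2=1.920, a3=3.808, a0=15.412; τ=−ln(0.1979)/15.412=0.105 → t=0.287; u2·a0=0.3471·15.412=5.350 ≤ a1=9.684 → R1 fires; R=8 C=8 B=8 P=3 Q=3
Draw 3: a1=6.456, a2=2.560, a3=3.808, a0=12.824; τ=−ln(0.4542)/12.824=0.062 → t=0.348; u2·a0=0.5151·12.824=6.606; a1=6.456 < 6.606 ≤ a1+a2=9.016 → R2 fires; R=8 C=7 B=8 P=3 Q=4
Draw 4: a1=6.456, a2=2.240, a3=3.808, a0=12.504; τ=−ln(0.8615)/12.504=0.012 → t=0.360; u2·a0=0.2111·12.504=2.640 ≤ a1=6.456 → R1 fires; R=8 C=9 B=7 P=2 Q=4
Draw 5: a1=3.766, a2=2.880, a3=3.808, a0=10.454; τ=−ln(0.4968)/10.454=0.067 → t=0.427; u2·a0=0.6834·10.454=7.144; a1+a2=6.646 < 7.144 ≤ a1+…+a3=10.454 → R3 fires; R=9 C=9 B=7 P=4 Q=4
Draw 6: a1=7.532, a2=2.880, a3=4.284, a0=14.696; τ=−ln(0.7040)/14.696=0.024 → t=0.451; u2·a0=0.2885·14.696=4.240 ≤ a1=7.532 → R1 fires; R=9 C=11 B=6 P=3 Q=4
Draw 7: a1=4.842, a2=3.520, a3=4.284, a0=12.646; τ=−ln(0.3303)/12.646=0.088 → t=0.538; u2·a0=0.1838·12.646=2.324 ≤ a1=4.842 → R1 fires; R=9 C=13 B=5 P=2 Q=4
Draw 8: a1=2.690, a2=4.160, a3=4.284, a0=11.134; τ=−ln(0.2846)/11.134=0.113 → t=0.651; u2·a0=0.0145·11.134=0.161 ≤ a1=2.690 → R1 fires; R=9 C=15 B=4 P=1 Q=4
Draw 9: a1=1.076, a2=4.800, a3=4.284, a0=10.160; τ=−ln(0.0299)/10.160=0.345 → t=0.997; u2·a0=0.3061·10.160=3.110; a1=1.076 < 3.110 ≤ a1+a2=5.876 → R2 fires; R=9 C=14 B=4 P=1 Q=5
Draw 10: a1=1.076, a2=4.480, a3=4.284, a0=9.840; τ=−ln(0.0838)/9.840=0.252 → t=1.249; u2·a0=0.9466·9.840=9.315; a1+a2=5.556 < 9.315 ≤ a1+…+a3=9.840 → R3 fires; R=10 C=14 B=4 P=3 Q=5
Draw 11: a1=3.228, a2=4.480, a3=4.760, a0=12.468; τ=−ln(0.0221)/12.468=0.306 → t=1.555 > T=1.5: stop.
P first becomes ≥ 3 when it reaches 4 at the event at t=0.181.

Threshold first reached at t = 0.181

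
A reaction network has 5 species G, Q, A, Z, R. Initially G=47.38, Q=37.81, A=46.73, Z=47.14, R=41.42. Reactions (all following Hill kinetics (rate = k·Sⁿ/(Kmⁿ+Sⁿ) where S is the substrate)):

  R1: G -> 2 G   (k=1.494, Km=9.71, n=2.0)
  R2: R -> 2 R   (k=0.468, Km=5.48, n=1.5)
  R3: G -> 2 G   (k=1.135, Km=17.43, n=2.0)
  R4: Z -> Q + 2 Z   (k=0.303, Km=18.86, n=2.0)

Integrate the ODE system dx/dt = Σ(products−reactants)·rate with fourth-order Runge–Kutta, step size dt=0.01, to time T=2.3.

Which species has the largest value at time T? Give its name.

RK4 with dt=0.01: 230 steps to T=2.3. Trajectory (selected grid times):
t=0.00: G=47.38 Q=37.81 A=46.73 Z=47.14 R=41.42
t=0.26: G=48.01 Q=37.88 A=46.73 Z=47.21 R=41.54
t=0.51: G=48.62 Q=37.94 A=46.73 Z=47.27 R=41.65
t=0.77: G=49.26 Q=38.01 A=46.73 Z=47.34 R=41.76
t=1.02: G=49.87 Q=38.08 A=46.73 Z=47.41 R=41.88
t=1.28: G=50.51 Q=38.14 A=46.73 Z=47.47 R=41.99
t=1.53: G=51.12 Q=38.21 A=46.73 Z=47.54 R=42.10
t=1.79: G=51.76 Q=38.28 A=46.73 Z=47.61 R=42.22
t=2.04: G=52.38 Q=38.34 A=46.73 Z=47.67 R=42.33
t=2.30: G=53.02 Q=38.41 A=46.73 Z=47.74 R=42.45
At T=2.3: G=53.02 Q=38.41 A=46.73 Z=47.74 R=42.45; the largest is G.

Dominant species at T: G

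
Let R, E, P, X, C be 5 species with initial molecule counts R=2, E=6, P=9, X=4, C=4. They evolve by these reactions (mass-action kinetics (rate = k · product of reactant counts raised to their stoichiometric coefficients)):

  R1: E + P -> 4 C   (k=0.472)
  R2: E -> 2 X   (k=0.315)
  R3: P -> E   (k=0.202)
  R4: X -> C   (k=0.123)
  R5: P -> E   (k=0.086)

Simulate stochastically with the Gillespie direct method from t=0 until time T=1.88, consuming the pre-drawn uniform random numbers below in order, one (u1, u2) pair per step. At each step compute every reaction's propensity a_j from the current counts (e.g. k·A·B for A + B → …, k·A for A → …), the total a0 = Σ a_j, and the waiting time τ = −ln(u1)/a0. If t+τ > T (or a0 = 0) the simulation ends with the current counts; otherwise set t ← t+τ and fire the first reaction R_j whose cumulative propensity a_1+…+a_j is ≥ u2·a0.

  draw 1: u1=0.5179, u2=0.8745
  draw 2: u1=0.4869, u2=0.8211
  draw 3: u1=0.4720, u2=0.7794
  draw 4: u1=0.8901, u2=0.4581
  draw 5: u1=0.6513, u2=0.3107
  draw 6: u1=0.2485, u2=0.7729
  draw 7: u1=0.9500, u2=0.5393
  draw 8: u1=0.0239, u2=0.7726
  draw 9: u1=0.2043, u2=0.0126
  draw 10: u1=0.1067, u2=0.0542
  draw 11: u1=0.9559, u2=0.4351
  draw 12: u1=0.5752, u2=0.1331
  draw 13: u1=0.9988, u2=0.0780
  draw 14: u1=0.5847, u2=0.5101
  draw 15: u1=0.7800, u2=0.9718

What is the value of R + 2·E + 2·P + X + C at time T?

Value at T = 40

Check how each reaction changes W = R + 2·E + 2·P + X + C (weight of products minus weight of reactants):
R1: E + P -> 4 C: (1·4) − (2·1 + 2·1) = 4 − 4 = 0
R2: E -> 2 X: (1·2) − (2·1) = 2 − 2 = 0
R3: P -> E: (2·1) − (2·1) = 2 − 2 = 0
R4: X -> C: (1·1) − (1·1) = 1 − 1 = 0
R5: P -> E: (2·1) − (2·1) = 2 − 2 = 0
Every reaction leaves W unchanged, so W is conserved and no simulation is needed: W(T) = W(0) = 2 + 2·6 + 2·9 + 4 + 4 = 40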